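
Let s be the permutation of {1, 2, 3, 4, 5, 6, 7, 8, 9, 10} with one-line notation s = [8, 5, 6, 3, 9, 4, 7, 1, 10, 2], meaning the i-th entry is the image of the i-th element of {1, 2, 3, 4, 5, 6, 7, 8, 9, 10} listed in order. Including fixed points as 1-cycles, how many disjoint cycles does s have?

4

The cycle decomposition is (1 8)(2 5 9 10)(3 6 4)(7), which has 4 cycles (counting 1-cycles).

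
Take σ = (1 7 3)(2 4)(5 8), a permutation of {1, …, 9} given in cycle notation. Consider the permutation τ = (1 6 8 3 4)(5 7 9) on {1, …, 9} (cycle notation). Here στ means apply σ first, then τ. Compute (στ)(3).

σ(3) = 1, then τ(1) = 6; composing gives (στ)(3) = 6.

6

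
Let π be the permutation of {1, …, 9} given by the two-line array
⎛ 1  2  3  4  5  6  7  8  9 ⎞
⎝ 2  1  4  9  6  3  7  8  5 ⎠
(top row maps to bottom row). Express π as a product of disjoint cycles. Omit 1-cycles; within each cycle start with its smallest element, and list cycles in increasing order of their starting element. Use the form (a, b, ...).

Iterating π from 1 gives 1 → 2 → 1; that is the 2-cycle (1, 2).
Repeating from the next unused element and collecting all non-trivial cycles gives (1, 2)(3, 4, 9, 5, 6).

(1, 2)(3, 4, 9, 5, 6)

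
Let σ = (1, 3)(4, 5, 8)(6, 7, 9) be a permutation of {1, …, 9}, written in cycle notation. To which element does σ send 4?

5

In the cycle (4, 5, 8), 4 is followed by 5, so σ(4) = 5.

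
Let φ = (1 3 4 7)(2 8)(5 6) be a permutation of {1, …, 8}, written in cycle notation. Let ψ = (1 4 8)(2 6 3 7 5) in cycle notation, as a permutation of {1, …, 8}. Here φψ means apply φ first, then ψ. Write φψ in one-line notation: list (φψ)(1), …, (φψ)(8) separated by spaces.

(φψ)(x) = ψ(φ(x)). Computing each image: ψ(φ(1)) = ψ(3) = 7, ψ(φ(2)) = ψ(8) = 1, ψ(φ(3)) = ψ(4) = 8, ψ(φ(4)) = ψ(7) = 5, ψ(φ(5)) = ψ(6) = 3, ψ(φ(6)) = ψ(5) = 2, ψ(φ(7)) = ψ(1) = 4, ψ(φ(8)) = ψ(2) = 6.
Hence φψ = [7 1 8 5 3 2 4 6].

7 1 8 5 3 2 4 6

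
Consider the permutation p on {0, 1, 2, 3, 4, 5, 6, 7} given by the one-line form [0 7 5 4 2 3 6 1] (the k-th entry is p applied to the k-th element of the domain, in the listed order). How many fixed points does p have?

2

The fixed points (elements with p(x) = x) are {0, 6}, so there are 2.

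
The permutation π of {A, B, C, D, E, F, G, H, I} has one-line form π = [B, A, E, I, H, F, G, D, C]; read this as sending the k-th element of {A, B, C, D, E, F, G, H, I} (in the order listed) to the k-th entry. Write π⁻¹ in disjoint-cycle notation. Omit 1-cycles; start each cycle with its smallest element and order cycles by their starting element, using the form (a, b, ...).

(A, B)(C, I, D, H, E)

First write π in disjoint cycles: (A, B)(C, E, H, D, I).
The inverse reverses every cycle; in canonical form, π⁻¹ = (A, B)(C, I, D, H, E).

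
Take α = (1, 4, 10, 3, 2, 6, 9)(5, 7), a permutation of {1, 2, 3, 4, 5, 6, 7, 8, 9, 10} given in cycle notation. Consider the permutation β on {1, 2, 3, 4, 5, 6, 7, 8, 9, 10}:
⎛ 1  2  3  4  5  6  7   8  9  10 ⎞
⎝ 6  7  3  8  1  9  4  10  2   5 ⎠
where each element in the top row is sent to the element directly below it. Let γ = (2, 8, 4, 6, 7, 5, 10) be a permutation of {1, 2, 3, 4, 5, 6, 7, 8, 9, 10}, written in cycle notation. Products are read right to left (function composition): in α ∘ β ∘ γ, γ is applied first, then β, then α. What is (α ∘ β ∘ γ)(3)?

Apply the permutations in order: γ(3) = 3, then β(3) = 3, then α(3) = 2. So (α ∘ β ∘ γ)(3) = 2.

2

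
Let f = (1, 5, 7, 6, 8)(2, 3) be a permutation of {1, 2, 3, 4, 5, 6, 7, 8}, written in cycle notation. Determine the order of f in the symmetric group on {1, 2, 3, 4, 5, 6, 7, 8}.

The disjoint cycles have lengths 5, 2, 1.
Since disjoint cycles commute, ord(f) = lcm(5, 2) = 10.

10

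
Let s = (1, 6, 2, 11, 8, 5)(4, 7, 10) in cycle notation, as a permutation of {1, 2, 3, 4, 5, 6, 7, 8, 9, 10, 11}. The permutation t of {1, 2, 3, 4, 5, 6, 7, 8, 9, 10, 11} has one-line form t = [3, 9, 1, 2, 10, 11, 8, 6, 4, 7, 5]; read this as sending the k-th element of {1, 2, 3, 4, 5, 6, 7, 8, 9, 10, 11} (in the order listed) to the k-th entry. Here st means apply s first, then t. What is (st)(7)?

First apply s: s(7) = 10, then t(10) = 7. Thus (st)(7) = 7.

7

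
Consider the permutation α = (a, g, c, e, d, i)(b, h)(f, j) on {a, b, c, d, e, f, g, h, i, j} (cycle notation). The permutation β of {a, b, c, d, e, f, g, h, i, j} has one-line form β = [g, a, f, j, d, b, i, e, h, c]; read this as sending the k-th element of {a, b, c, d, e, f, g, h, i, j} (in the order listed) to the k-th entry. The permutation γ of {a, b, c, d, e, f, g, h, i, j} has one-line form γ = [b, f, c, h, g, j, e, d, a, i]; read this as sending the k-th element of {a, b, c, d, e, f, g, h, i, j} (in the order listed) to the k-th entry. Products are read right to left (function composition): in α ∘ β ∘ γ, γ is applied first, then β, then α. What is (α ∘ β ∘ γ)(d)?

Chase d: γ(d) = h; β(h) = e; α(e) = d. Hence (α ∘ β ∘ γ)(d) = d.

d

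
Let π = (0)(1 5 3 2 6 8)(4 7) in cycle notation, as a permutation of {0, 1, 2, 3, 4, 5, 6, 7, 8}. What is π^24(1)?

1 lies in the 6-cycle (1 5 3 2 6 8).
Powers repeat with period 6 on this cycle, and 24 mod 6 = 0, so π^24(1) = π^0(1).
So π^24(1) = 1.

1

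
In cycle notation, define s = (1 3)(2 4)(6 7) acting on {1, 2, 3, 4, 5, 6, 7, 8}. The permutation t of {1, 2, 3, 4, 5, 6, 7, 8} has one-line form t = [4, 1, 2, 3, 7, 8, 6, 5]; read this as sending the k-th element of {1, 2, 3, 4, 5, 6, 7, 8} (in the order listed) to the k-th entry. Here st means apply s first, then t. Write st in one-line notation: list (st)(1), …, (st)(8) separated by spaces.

Chase each element through s then t: 1 → 3 → 2; 2 → 4 → 3; 3 → 1 → 4; 4 → 2 → 1; 5 → 5 → 7; 6 → 7 → 6; 7 → 6 → 8; 8 → 8 → 5.
Collecting the images, st = [2 3 4 1 7 6 8 5].

2 3 4 1 7 6 8 5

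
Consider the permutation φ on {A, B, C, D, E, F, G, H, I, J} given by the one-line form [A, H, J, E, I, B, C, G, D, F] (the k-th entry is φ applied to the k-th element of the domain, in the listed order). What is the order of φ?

The disjoint-cycle form of φ has cycle lengths 6, 3, 1.
The order of φ is the least common multiple of its cycle lengths: lcm(6, 3) = 6.

6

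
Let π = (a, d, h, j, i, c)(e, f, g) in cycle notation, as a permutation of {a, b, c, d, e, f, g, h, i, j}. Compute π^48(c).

c lies in the 6-cycle (a, d, h, j, i, c).
Powers repeat with period 6 on this cycle, and 48 mod 6 = 0, so π^48(c) = π^0(c).
So π^48(c) = c.

c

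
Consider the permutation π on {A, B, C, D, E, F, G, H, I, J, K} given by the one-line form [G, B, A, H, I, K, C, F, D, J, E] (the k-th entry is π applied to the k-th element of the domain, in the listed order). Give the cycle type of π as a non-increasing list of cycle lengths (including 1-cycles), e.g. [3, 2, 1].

[6, 3, 1, 1]

The disjoint cycles are (A G C)(B)(D H F K E I)(J), with lengths 6, 3, 1, 1 in non-increasing order.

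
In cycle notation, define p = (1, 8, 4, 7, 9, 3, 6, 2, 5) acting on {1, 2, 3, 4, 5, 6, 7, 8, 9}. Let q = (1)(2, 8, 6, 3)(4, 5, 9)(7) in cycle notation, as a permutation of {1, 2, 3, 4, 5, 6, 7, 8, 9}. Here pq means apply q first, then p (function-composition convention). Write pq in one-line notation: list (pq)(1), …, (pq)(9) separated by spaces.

8 4 5 1 3 6 9 2 7

(pq)(x) = p(q(x)). Computing each image: p(q(1)) = p(1) = 8, p(q(2)) = p(8) = 4, p(q(3)) = p(2) = 5, p(q(4)) = p(5) = 1, p(q(5)) = p(9) = 3, p(q(6)) = p(3) = 6, p(q(7)) = p(7) = 9, p(q(8)) = p(6) = 2, p(q(9)) = p(4) = 7.
Hence pq = [8 4 5 1 3 6 9 2 7].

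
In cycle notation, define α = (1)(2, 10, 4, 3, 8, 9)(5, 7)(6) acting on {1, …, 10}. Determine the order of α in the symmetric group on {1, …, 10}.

6

The disjoint cycles have lengths 6, 2, 1, 1.
Since disjoint cycles commute, ord(α) = lcm(6, 2) = 6.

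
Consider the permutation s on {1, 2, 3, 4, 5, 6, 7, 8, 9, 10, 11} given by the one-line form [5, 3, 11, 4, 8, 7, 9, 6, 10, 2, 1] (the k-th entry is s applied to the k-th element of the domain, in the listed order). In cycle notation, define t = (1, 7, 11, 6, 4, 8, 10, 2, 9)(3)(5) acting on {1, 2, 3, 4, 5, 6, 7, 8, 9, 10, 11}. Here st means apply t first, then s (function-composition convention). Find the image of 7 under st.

1

t(7) = 11, then s(11) = 1; composing gives (st)(7) = 1.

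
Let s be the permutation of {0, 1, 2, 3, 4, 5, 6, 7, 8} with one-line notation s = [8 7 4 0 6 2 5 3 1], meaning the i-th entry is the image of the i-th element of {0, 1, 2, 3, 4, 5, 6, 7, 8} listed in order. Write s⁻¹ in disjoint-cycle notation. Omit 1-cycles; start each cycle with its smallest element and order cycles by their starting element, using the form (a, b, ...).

(0, 3, 7, 1, 8)(2, 5, 6, 4)

The cycle decomposition of s is (0, 8, 1, 7, 3)(2, 4, 6, 5).
Reversing each cycle (and rotating so the smallest element leads) gives s⁻¹ = (0, 3, 7, 1, 8)(2, 5, 6, 4).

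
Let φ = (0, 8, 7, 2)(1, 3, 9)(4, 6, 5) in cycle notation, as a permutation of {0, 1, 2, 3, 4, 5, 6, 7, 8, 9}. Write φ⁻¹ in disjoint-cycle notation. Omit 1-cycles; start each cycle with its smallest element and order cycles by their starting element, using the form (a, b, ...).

The inverse reverses each cycle.
Reversing each cycle of φ and rotating so the smallest element leads gives (0, 2, 7, 8)(1, 9, 3)(4, 5, 6).

(0, 2, 7, 8)(1, 9, 3)(4, 5, 6)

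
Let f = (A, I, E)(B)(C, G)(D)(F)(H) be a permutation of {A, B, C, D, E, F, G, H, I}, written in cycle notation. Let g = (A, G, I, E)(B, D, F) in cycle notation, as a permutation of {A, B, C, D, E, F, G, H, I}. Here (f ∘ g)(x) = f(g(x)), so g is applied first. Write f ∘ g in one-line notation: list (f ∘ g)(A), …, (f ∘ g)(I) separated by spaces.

C D G F I B E H A

(f ∘ g)(x) = f(g(x)). Computing each image: f(g(A)) = f(G) = C, f(g(B)) = f(D) = D, f(g(C)) = f(C) = G, f(g(D)) = f(F) = F, f(g(E)) = f(A) = I, f(g(F)) = f(B) = B, f(g(G)) = f(I) = E, f(g(H)) = f(H) = H, f(g(I)) = f(E) = A.
Hence f ∘ g = [C D G F I B E H A].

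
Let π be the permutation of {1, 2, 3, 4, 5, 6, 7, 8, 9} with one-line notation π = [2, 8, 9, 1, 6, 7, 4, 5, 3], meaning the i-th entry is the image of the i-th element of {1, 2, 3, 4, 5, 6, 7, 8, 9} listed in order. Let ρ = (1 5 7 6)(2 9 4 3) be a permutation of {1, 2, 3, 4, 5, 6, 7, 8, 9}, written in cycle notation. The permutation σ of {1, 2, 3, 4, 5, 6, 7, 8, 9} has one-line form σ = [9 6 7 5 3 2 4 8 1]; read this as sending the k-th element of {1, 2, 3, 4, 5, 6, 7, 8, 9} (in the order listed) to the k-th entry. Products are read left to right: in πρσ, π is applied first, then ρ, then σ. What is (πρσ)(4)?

Chase 4: π(4) = 1; ρ(1) = 5; σ(5) = 3. Hence (πρσ)(4) = 3.

3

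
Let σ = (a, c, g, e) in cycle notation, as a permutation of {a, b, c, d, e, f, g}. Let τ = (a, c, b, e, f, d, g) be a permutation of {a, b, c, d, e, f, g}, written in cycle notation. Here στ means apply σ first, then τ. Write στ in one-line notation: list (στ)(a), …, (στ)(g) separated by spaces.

Chase each element through σ then τ: a → c → b; b → b → e; c → g → a; d → d → g; e → a → c; f → f → d; g → e → f.
So στ in one-line form is b e a g c d f.

b e a g c d f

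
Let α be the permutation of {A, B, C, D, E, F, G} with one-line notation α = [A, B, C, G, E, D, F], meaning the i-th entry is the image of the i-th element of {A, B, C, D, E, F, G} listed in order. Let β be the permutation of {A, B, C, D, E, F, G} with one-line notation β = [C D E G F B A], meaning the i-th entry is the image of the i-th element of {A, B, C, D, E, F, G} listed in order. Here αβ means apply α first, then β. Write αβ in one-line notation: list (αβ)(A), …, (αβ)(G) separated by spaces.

For each element, apply α then β: A → A → C; B → B → D; C → C → E; D → G → A; E → E → F; F → D → G; G → F → B.
So αβ in one-line form is C D E A F G B.

C D E A F G B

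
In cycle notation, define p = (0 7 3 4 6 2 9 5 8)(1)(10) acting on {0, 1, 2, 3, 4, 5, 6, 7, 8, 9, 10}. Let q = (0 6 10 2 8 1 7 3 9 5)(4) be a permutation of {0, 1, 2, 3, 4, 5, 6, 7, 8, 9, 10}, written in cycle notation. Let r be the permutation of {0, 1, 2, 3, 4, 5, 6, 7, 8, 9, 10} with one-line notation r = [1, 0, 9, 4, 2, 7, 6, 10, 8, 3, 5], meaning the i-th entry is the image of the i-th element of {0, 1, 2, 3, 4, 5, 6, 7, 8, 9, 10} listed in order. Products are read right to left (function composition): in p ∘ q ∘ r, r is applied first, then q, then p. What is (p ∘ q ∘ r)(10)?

7

Chase 10: r(10) = 5; q(5) = 0; p(0) = 7. Hence (p ∘ q ∘ r)(10) = 7.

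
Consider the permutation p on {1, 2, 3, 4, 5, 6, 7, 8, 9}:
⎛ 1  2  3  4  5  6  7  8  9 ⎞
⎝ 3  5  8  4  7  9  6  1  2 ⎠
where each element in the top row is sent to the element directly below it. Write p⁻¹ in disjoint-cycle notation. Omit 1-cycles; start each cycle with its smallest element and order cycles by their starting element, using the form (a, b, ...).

The cycle decomposition of p is (1, 3, 8)(2, 5, 7, 6, 9).
The inverse reverses every cycle; in canonical form, p⁻¹ = (1, 8, 3)(2, 9, 6, 7, 5).

(1, 8, 3)(2, 9, 6, 7, 5)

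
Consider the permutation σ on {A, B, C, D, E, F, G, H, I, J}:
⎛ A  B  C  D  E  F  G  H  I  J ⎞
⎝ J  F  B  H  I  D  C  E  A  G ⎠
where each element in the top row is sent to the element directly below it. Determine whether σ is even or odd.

In disjoint-cycle form the cycle lengths are 10.
A cycle of length ℓ contributes ℓ−1 transpositions, so σ is a product of 9 transpositions — odd.

odd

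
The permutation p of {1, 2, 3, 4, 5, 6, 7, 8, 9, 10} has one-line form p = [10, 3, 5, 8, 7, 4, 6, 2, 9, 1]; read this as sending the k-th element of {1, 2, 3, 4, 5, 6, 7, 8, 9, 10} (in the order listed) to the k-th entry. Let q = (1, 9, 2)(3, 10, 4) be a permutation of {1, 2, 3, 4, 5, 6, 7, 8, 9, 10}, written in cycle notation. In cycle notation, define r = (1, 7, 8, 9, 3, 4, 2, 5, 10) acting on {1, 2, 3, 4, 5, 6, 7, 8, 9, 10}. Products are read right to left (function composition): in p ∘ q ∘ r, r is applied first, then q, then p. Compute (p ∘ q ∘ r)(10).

(p ∘ q ∘ r)(10) = p(q(r(10))). r(10) = 1, then q(1) = 9, then p(9) = 9, so the result is 9.

9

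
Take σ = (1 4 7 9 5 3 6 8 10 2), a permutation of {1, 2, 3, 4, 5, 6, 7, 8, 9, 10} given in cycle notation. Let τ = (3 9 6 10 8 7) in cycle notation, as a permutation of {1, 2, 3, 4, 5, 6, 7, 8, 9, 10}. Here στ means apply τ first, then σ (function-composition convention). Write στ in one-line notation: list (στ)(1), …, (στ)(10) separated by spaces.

For each element, apply τ then σ: 1 → 1 → 4; 2 → 2 → 1; 3 → 9 → 5; 4 → 4 → 7; 5 → 5 → 3; 6 → 10 → 2; 7 → 3 → 6; 8 → 7 → 9; 9 → 6 → 8; 10 → 8 → 10.
So στ in one-line form is 4 1 5 7 3 2 6 9 8 10.

4 1 5 7 3 2 6 9 8 10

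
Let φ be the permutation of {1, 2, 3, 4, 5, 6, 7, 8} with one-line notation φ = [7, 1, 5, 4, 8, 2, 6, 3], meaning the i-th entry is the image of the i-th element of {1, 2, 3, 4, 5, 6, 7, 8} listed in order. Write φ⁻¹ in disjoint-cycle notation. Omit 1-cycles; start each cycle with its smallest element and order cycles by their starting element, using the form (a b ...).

(1 2 6 7)(3 8 5)

The cycle decomposition of φ is (1 7 6 2)(3 5 8).
The inverse reverses every cycle; in canonical form, φ⁻¹ = (1 2 6 7)(3 8 5).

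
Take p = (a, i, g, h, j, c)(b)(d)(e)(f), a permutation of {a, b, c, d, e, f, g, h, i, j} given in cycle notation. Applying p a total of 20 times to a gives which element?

a lies in the 6-cycle (a, i, g, h, j, c).
Since the cycle has length 6, p^20 acts on it the same as p^2 (20 mod 6 = 2).
Advancing 2 steps from a: a → i → g.

g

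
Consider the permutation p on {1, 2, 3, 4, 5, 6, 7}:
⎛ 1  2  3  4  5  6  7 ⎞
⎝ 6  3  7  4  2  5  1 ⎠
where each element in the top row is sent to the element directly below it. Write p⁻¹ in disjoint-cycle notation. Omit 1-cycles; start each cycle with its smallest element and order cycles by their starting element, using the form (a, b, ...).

(1, 7, 3, 2, 5, 6)

First write p in disjoint cycles: (1, 6, 5, 2, 3, 7).
The inverse reverses every cycle; in canonical form, p⁻¹ = (1, 7, 3, 2, 5, 6).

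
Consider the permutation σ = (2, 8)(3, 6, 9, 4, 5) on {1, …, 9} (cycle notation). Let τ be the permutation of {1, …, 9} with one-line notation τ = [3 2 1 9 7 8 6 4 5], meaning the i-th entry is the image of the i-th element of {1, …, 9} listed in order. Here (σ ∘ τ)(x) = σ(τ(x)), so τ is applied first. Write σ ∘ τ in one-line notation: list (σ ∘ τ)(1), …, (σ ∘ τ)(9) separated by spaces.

Chase each element through τ then σ: 1 → 3 → 6; 2 → 2 → 8; 3 → 1 → 1; 4 → 9 → 4; 5 → 7 → 7; 6 → 8 → 2; 7 → 6 → 9; 8 → 4 → 5; 9 → 5 → 3.
So σ ∘ τ in one-line form is 6 8 1 4 7 2 9 5 3.

6 8 1 4 7 2 9 5 3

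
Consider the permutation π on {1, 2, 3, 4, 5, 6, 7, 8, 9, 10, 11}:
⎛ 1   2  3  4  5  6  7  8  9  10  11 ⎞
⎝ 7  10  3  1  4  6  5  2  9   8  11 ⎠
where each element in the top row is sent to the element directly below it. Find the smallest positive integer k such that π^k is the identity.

Writing π as disjoint cycles, the cycle lengths are 4, 3, 1, 1, 1, 1.
The order is lcm(4, 3) = 12.

12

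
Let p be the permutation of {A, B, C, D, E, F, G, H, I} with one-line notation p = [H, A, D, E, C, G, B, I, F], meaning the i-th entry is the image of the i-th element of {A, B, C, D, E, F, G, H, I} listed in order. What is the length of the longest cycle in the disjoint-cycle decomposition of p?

6

Decomposing into disjoint cycles gives (A, H, I, F, G, B)(C, D, E); the longest has length 6.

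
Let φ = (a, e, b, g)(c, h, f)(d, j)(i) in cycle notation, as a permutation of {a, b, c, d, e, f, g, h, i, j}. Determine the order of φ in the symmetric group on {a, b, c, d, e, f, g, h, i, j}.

The disjoint cycles have lengths 4, 3, 2, 1.
The order of φ is the least common multiple of its cycle lengths: lcm(4, 3, 2) = 12.

12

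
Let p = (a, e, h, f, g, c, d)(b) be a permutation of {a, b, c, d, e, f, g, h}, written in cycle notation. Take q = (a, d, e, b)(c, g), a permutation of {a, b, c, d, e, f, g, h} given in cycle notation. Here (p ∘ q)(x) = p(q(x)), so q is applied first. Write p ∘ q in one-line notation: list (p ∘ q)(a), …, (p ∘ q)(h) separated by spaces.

a e c h b g d f

Chase each element through q then p: a → d → a; b → a → e; c → g → c; d → e → h; e → b → b; f → f → g; g → c → d; h → h → f.
Collecting the images, p ∘ q = [a e c h b g d f].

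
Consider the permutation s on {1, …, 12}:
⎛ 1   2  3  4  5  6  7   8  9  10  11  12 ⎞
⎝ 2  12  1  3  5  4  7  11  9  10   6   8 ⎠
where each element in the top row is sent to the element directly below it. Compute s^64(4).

4

Tracing 4 → 3 → … returns to 4 after 8 steps, so 4 lies in an 8-cycle (1, 2, 12, 8, 11, 6, 4, 3).
Since the cycle has length 8, s^64 acts on it the same as s^0 (64 mod 8 = 0).
So s^64(4) = 4.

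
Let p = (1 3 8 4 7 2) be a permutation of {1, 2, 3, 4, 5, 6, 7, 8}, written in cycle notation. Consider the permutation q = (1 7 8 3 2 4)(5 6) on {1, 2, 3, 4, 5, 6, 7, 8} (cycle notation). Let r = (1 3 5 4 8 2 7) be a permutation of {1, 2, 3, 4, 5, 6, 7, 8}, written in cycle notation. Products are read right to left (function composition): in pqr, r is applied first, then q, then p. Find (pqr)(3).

Chase 3: r(3) = 5; q(5) = 6; p(6) = 6. Hence (pqr)(3) = 6.

6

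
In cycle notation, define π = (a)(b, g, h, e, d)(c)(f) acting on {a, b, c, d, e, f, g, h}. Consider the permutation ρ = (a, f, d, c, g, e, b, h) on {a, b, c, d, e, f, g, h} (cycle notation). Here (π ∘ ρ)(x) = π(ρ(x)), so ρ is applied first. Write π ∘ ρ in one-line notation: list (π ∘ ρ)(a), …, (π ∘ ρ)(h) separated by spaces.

Chase each element through ρ then π: a → f → f; b → h → e; c → g → h; d → c → c; e → b → g; f → d → b; g → e → d; h → a → a.
Collecting the images, π ∘ ρ = [f e h c g b d a].

f e h c g b d a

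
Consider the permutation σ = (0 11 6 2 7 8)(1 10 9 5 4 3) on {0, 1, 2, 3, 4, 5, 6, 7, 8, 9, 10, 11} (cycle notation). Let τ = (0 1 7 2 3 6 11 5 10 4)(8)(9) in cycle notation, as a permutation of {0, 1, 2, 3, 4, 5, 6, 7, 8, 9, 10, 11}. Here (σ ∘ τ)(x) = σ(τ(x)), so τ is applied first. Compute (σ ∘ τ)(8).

(σ ∘ τ)(8) = σ(τ(8)). τ(8) = 8, then σ(8) = 0. So (σ ∘ τ)(8) = 0.

0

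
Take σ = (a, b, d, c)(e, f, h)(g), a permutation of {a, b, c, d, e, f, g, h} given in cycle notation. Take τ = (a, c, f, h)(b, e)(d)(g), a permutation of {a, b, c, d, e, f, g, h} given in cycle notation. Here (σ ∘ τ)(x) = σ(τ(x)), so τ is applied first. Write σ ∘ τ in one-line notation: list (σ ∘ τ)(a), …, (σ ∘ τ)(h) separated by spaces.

(σ ∘ τ)(x) = σ(τ(x)). Computing each image: σ(τ(a)) = σ(c) = a, σ(τ(b)) = σ(e) = f, σ(τ(c)) = σ(f) = h, σ(τ(d)) = σ(d) = c, σ(τ(e)) = σ(b) = d, σ(τ(f)) = σ(h) = e, σ(τ(g)) = σ(g) = g, σ(τ(h)) = σ(a) = b.
Hence σ ∘ τ = [a f h c d e g b].

a f h c d e g b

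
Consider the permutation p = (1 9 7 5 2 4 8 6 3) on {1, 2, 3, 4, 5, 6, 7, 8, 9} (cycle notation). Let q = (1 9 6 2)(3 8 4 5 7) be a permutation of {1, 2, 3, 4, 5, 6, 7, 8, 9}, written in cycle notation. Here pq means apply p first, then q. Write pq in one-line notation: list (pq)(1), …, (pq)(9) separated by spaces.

6 5 9 4 1 8 7 2 3

(pq)(x) = q(p(x)). Computing each image: q(p(1)) = q(9) = 6, q(p(2)) = q(4) = 5, q(p(3)) = q(1) = 9, q(p(4)) = q(8) = 4, q(p(5)) = q(2) = 1, q(p(6)) = q(3) = 8, q(p(7)) = q(5) = 7, q(p(8)) = q(6) = 2, q(p(9)) = q(7) = 3.
Hence pq = [6 5 9 4 1 8 7 2 3].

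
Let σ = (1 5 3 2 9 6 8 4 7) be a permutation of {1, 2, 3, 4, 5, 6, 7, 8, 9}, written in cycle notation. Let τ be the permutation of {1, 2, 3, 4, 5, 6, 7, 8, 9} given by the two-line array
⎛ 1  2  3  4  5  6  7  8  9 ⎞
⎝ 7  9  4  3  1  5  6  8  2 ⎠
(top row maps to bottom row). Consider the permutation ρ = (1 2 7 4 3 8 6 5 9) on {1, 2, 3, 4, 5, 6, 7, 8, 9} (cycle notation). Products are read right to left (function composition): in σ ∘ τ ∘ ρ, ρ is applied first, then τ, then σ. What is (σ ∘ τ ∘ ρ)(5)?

Apply the permutations in order: ρ(5) = 9, then τ(9) = 2, then σ(2) = 9. So (σ ∘ τ ∘ ρ)(5) = 9.

9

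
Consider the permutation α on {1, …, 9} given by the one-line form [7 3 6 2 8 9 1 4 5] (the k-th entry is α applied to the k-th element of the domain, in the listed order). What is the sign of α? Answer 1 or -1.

In disjoint-cycle form the cycle lengths are 7, 2.
A cycle is odd iff its length is even; α has 1 even-length cycle, so sgn(α) = (−1)^1 and α is odd.

-1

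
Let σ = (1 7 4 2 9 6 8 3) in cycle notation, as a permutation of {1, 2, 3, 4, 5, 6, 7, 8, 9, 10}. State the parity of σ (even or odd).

The cycle lengths are 8, 1, 1.
A cycle is odd iff its length is even; σ has 1 even-length cycle, so sgn(σ) = (−1)^1 and σ is odd.

odd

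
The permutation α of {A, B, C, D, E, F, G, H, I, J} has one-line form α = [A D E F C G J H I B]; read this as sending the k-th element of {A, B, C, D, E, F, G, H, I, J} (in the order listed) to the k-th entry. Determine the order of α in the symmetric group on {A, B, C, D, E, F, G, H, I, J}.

10

Decomposing into disjoint cycles gives cycle lengths 5, 2, 1, 1, 1.
Since disjoint cycles commute, ord(α) = lcm(5, 2) = 10.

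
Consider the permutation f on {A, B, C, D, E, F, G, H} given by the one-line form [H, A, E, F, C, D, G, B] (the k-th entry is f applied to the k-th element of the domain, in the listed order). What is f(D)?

F

D is element number 4 of the domain, and entry number 4 of the one-line form is F, so f(D) = F.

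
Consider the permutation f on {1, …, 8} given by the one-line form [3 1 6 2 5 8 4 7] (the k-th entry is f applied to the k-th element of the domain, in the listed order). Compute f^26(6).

Tracing 6 → 8 → … returns to 6 after 7 steps, so 6 lies in a 7-cycle (1 3 6 8 7 4 2).
Powers repeat with period 7 on this cycle, and 26 mod 7 = 5, so f^26(6) = f^5(6).
Stepping 5 places around the cycle: 6 → 8 → 7 → 4 → 2 → 1.

1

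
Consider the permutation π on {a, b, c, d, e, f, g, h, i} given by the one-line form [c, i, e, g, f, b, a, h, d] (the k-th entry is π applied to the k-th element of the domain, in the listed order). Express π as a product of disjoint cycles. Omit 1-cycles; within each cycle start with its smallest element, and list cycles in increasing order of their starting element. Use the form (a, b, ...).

Iterating π from a gives a → c → e → f → b → i → d → g → a; that is the 8-cycle (a, c, e, f, b, i, d, g).
Continuing from each remaining unvisited element yields (a, c, e, f, b, i, d, g).

(a, c, e, f, b, i, d, g)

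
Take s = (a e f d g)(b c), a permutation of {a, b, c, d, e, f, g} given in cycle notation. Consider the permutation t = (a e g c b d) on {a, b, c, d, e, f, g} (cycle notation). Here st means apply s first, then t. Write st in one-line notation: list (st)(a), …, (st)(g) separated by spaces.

g b d c f a e

(st)(x) = t(s(x)). Computing each image: t(s(a)) = t(e) = g, t(s(b)) = t(c) = b, t(s(c)) = t(b) = d, t(s(d)) = t(g) = c, t(s(e)) = t(f) = f, t(s(f)) = t(d) = a, t(s(g)) = t(a) = e.
Hence st = [g b d c f a e].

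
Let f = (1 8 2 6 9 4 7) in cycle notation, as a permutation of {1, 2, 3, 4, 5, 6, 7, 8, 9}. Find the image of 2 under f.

Within (1 8 2 6 9 4 7), 2 ↦ 6.

6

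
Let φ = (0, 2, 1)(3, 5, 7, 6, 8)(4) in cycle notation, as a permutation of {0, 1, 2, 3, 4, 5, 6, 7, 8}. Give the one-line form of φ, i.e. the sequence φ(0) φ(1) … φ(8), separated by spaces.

2 0 1 5 4 7 8 6 3

Image by image: 0→2, 1→0, 2→1, 3→5, 4→4, 5→7, 6→8, 7→6, 8→3.
So the one-line form is 2 0 1 5 4 7 8 6 3.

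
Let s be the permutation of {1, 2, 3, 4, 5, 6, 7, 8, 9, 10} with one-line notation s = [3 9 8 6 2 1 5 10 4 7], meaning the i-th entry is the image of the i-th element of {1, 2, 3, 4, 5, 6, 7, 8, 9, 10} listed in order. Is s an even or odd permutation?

In disjoint-cycle form the cycle lengths are 10.
A cycle of length ℓ contributes ℓ−1 transpositions, so s is a product of 9 transpositions — odd.

odd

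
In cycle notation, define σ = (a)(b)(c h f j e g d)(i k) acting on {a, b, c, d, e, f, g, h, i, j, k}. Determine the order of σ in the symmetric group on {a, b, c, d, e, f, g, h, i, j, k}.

14

The cycle type of σ is (7, 2, 1, 1).
The order of σ is the least common multiple of its cycle lengths: lcm(7, 2) = 14.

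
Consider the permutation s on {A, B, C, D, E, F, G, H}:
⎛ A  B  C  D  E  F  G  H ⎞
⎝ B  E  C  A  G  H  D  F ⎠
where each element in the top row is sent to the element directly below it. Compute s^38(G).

Tracing G → D → … returns to G after 5 steps, so G lies in a 5-cycle (A, B, E, G, D).
Since the cycle has length 5, s^38 acts on it the same as s^3 (38 mod 5 = 3).
Stepping 3 places around the cycle: G → D → A → B.

B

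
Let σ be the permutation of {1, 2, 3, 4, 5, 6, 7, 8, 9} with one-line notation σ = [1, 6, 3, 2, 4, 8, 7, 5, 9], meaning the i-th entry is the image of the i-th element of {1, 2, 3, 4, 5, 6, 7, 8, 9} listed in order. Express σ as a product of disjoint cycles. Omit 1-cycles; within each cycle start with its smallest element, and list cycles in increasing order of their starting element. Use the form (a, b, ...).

(2, 6, 8, 5, 4)

Iterating σ from 2 gives 2 → 6 → 8 → 5 → 4 → 2; that is the 5-cycle (2, 6, 8, 5, 4).
Repeating from the next unused element and collecting all non-trivial cycles gives (2, 6, 8, 5, 4).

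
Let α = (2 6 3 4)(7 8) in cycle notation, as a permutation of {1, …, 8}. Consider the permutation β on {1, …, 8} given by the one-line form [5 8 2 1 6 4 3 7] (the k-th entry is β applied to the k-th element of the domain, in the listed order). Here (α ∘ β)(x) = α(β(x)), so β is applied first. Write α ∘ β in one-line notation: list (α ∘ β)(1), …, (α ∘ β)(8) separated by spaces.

5 7 6 1 3 2 4 8

For each element, apply β then α: 1 → 5 → 5; 2 → 8 → 7; 3 → 2 → 6; 4 → 1 → 1; 5 → 6 → 3; 6 → 4 → 2; 7 → 3 → 4; 8 → 7 → 8.
Collecting the images, α ∘ β = [5 7 6 1 3 2 4 8].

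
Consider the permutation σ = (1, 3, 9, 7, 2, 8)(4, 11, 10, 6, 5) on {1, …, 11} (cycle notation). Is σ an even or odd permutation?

The cycle lengths are 6, 5.
A cycle is odd iff its length is even; σ has 1 even-length cycle, so sgn(σ) = (−1)^1 and σ is odd.

odd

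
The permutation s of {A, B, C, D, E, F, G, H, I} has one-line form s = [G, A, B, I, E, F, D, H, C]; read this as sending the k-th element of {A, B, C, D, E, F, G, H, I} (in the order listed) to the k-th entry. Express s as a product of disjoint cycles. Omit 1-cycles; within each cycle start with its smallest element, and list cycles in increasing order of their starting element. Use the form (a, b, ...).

(A, G, D, I, C, B)

From A: A → G → D → I → C → B → A, closing the cycle (A, G, D, I, C, B).
Continuing from each remaining unvisited element yields (A, G, D, I, C, B).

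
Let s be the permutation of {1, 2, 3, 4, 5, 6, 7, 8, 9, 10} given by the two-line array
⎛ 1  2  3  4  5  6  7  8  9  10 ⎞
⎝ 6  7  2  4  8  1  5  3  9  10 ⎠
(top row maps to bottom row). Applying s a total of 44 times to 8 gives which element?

Tracing 8 → 3 → … returns to 8 after 5 steps, so 8 lies in a 5-cycle (2, 7, 5, 8, 3).
On a 5-cycle, s^5 is the identity, so s^44 = s^4 there (44 ≡ 4 mod 5).
Advancing 4 steps from 8: 8 → 3 → 2 → 7 → 5.

5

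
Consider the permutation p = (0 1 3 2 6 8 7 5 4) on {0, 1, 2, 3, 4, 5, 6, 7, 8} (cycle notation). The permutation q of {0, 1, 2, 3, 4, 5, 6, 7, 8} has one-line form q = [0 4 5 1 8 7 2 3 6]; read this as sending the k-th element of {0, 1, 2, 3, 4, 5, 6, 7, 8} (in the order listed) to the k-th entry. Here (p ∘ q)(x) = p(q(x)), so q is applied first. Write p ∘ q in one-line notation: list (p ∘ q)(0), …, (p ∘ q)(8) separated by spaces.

(p ∘ q)(x) = p(q(x)). Computing each image: p(q(0)) = p(0) = 1, p(q(1)) = p(4) = 0, p(q(2)) = p(5) = 4, p(q(3)) = p(1) = 3, p(q(4)) = p(8) = 7, p(q(5)) = p(7) = 5, p(q(6)) = p(2) = 6, p(q(7)) = p(3) = 2, p(q(8)) = p(6) = 8.
Hence p ∘ q = [1 0 4 3 7 5 6 2 8].

1 0 4 3 7 5 6 2 8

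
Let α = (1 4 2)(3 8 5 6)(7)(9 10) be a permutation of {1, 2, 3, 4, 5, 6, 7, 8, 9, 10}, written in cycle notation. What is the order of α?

12

The cycle type of α is (4, 3, 2, 1).
The order of α is the least common multiple of its cycle lengths: lcm(4, 3, 2) = 12.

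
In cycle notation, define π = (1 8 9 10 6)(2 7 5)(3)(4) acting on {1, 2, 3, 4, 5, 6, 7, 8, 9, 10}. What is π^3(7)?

7 lies in the 3-cycle (2 7 5).
On a 3-cycle, π^3 is the identity, so π^3 = π^0 there (3 ≡ 0 mod 3).
So π^3(7) = 7.

7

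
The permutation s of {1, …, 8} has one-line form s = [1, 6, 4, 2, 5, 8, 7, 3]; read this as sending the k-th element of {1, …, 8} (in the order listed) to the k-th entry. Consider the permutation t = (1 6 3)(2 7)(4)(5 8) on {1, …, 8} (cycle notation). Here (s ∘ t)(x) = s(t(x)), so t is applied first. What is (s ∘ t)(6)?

(s ∘ t)(6) = s(t(6)). t(6) = 3, then s(3) = 4. So (s ∘ t)(6) = 4.

4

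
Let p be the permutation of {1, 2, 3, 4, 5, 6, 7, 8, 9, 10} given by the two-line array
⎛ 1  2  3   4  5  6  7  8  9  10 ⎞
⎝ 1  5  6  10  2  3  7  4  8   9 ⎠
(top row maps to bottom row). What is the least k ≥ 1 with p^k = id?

4

The disjoint-cycle form of p has cycle lengths 4, 2, 2, 1, 1.
Since disjoint cycles commute, ord(p) = lcm(4, 2, 2) = 4.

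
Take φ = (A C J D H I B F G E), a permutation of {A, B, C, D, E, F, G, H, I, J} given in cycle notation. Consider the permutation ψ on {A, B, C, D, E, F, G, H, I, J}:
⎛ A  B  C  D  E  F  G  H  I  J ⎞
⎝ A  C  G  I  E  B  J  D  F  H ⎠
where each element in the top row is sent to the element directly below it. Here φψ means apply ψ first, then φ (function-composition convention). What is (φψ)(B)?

(φψ)(B) = φ(ψ(B)). ψ(B) = C, then φ(C) = J. So (φψ)(B) = J.

J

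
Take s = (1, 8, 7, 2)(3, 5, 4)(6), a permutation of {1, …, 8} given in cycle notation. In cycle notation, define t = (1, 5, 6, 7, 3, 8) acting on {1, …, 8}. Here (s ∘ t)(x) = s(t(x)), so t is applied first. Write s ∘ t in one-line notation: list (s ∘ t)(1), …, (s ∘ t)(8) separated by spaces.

4 1 7 3 6 2 5 8

Chase each element through t then s: 1 → 5 → 4; 2 → 2 → 1; 3 → 8 → 7; 4 → 4 → 3; 5 → 6 → 6; 6 → 7 → 2; 7 → 3 → 5; 8 → 1 → 8.
Collecting the images, s ∘ t = [4 1 7 3 6 2 5 8].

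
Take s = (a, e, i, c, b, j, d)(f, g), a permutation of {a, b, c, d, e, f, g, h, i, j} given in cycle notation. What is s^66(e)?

b

e lies in the 7-cycle (a, e, i, c, b, j, d).
Powers repeat with period 7 on this cycle, and 66 mod 7 = 3, so s^66(e) = s^3(e).
Advancing 3 steps from e: e → i → c → b.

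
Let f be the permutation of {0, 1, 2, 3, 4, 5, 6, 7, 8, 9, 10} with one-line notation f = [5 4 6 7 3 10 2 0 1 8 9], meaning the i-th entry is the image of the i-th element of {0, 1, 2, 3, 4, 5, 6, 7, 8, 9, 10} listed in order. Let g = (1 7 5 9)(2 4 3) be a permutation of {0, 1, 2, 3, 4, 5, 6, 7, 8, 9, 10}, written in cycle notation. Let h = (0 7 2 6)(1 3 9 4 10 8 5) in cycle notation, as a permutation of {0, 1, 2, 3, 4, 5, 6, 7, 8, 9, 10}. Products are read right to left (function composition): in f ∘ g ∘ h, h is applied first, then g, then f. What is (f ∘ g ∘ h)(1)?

Apply the permutations in order: h(1) = 3, then g(3) = 2, then f(2) = 6. So (f ∘ g ∘ h)(1) = 6.

6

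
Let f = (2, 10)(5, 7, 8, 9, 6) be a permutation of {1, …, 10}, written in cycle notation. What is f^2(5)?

5 lies in the 5-cycle (5, 7, 8, 9, 6).
Stepping 2 places around the cycle: 5 → 7 → 8.

8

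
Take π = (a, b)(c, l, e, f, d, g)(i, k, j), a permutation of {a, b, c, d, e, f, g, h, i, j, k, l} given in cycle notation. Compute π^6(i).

i

i lies in the 3-cycle (i, k, j).
On a 3-cycle, π^3 is the identity, so π^6 = π^0 there (6 ≡ 0 mod 3).
So π^6(i) = i.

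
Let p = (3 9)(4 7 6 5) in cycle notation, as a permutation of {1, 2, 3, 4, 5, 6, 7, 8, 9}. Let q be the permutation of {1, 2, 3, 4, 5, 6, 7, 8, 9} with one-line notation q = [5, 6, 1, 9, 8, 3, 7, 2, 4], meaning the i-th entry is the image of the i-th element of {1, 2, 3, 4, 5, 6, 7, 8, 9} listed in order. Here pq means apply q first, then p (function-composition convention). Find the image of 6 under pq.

First apply q: q(6) = 3, then p(3) = 9. Thus (pq)(6) = 9.

9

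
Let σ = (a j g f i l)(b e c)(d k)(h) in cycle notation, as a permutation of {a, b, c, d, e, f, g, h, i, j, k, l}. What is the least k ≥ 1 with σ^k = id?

The disjoint cycles have lengths 6, 3, 2, 1.
Since disjoint cycles commute, ord(σ) = lcm(6, 3, 2) = 6.

6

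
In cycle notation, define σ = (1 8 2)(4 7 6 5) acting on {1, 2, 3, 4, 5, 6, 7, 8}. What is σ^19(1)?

1 lies in the 3-cycle (1 8 2).
On a 3-cycle, σ^3 is the identity, so σ^19 = σ^1 there (19 ≡ 1 mod 3).
Stepping 1 place around the cycle: 1 → 8.

8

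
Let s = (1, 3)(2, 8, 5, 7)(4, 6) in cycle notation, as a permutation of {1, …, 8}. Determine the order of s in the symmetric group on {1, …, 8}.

The cycle type of s is (4, 2, 2).
The order is lcm(4, 2, 2) = 4.

4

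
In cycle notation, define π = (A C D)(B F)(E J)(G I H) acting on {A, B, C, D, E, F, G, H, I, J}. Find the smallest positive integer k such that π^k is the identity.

6

The disjoint cycles have lengths 3, 3, 2, 2.
Since disjoint cycles commute, ord(π) = lcm(3, 3, 2, 2) = 6.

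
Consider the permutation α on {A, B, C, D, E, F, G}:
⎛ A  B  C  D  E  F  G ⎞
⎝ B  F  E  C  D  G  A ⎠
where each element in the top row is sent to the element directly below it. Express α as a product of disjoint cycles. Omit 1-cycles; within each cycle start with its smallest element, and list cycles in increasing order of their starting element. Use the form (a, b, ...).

Start at A and follow images: A → B → F → G → A, giving the cycle (A, B, F, G).
Continuing from each remaining unvisited element yields (A, B, F, G)(C, E, D).

(A, B, F, G)(C, E, D)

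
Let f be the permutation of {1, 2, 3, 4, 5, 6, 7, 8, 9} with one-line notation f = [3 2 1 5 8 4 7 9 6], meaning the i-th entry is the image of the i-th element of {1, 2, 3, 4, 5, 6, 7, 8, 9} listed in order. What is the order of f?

Writing f as disjoint cycles, the cycle lengths are 5, 2, 1, 1.
The order is lcm(5, 2) = 10.

10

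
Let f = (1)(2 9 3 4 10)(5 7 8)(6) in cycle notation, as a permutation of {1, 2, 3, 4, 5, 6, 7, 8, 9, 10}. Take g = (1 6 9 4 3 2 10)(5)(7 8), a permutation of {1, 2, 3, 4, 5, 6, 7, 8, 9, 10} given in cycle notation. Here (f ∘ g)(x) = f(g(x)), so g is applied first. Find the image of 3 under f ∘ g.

9

g(3) = 2, then f(2) = 9; composing gives (f ∘ g)(3) = 9.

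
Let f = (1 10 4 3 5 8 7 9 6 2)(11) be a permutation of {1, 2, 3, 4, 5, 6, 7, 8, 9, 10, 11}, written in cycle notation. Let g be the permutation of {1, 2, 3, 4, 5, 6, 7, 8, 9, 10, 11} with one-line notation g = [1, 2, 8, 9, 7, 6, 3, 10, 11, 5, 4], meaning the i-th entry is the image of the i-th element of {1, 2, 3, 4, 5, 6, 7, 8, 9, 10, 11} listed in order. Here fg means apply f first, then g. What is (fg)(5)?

10

First apply f: f(5) = 8, then g(8) = 10. Thus (fg)(5) = 10.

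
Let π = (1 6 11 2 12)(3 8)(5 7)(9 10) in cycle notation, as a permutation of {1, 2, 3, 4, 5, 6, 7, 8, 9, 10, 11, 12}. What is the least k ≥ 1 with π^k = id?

The disjoint cycles have lengths 5, 2, 2, 2, 1.
The order of π is the least common multiple of its cycle lengths: lcm(5, 2, 2, 2) = 10.

10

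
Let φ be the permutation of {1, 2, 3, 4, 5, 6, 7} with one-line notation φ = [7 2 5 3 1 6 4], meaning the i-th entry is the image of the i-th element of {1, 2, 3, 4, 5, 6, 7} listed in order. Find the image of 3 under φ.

3 is element number 3 of the domain, and entry number 3 of the one-line form is 5, so φ(3) = 5.

5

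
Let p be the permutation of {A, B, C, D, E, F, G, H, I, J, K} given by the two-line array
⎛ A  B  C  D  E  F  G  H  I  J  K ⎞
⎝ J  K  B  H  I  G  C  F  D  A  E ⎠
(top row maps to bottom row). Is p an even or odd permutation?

In disjoint-cycle form the cycle lengths are 9, 2.
A cycle of length ℓ contributes ℓ−1 transpositions, so p is a product of 8 + 1 = 9 transpositions — odd.

odd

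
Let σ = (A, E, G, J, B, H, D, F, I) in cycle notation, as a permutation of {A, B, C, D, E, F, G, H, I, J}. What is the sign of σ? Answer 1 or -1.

The cycle lengths are 9, 1.
A cycle of length ℓ contributes ℓ−1 transpositions, so σ is a product of 8 transpositions — even.

1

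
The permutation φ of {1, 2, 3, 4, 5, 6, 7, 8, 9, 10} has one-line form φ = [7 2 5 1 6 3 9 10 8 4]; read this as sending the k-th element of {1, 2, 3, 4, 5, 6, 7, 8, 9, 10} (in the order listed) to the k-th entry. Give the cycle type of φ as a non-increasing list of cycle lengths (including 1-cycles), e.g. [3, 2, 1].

[6, 3, 1]

The disjoint cycles are (1 7 9 8 10 4)(2)(3 5 6), with lengths 6, 3, 1 in non-increasing order.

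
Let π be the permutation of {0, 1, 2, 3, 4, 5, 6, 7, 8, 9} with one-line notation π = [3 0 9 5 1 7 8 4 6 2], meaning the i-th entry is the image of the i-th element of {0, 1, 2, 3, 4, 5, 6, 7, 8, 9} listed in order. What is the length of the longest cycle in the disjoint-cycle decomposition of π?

Decomposing into disjoint cycles gives (0 3 5 7 4 1)(2 9)(6 8); the longest has length 6.

6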